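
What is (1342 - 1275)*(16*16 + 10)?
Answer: 17822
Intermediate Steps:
(1342 - 1275)*(16*16 + 10) = 67*(256 + 10) = 67*266 = 17822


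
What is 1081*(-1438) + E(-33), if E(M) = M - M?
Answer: -1554478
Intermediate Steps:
E(M) = 0
1081*(-1438) + E(-33) = 1081*(-1438) + 0 = -1554478 + 0 = -1554478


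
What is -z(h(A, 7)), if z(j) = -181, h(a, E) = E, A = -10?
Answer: 181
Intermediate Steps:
-z(h(A, 7)) = -1*(-181) = 181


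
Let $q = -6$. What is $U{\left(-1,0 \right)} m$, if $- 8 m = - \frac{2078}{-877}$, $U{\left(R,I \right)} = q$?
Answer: $\frac{3117}{1754} \approx 1.7771$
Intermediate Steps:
$U{\left(R,I \right)} = -6$
$m = - \frac{1039}{3508}$ ($m = - \frac{\left(-2078\right) \frac{1}{-877}}{8} = - \frac{\left(-2078\right) \left(- \frac{1}{877}\right)}{8} = \left(- \frac{1}{8}\right) \frac{2078}{877} = - \frac{1039}{3508} \approx -0.29618$)
$U{\left(-1,0 \right)} m = \left(-6\right) \left(- \frac{1039}{3508}\right) = \frac{3117}{1754}$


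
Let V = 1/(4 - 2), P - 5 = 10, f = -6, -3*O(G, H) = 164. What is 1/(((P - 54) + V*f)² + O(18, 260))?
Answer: 3/5128 ≈ 0.00058502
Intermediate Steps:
O(G, H) = -164/3 (O(G, H) = -⅓*164 = -164/3)
P = 15 (P = 5 + 10 = 15)
V = ½ (V = 1/2 = ½ ≈ 0.50000)
1/(((P - 54) + V*f)² + O(18, 260)) = 1/(((15 - 54) + (½)*(-6))² - 164/3) = 1/((-39 - 3)² - 164/3) = 1/((-42)² - 164/3) = 1/(1764 - 164/3) = 1/(5128/3) = 3/5128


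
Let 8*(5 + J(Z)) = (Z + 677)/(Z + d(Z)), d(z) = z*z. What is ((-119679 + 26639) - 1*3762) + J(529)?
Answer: -108567113757/1121480 ≈ -96807.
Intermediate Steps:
d(z) = z**2
J(Z) = -5 + (677 + Z)/(8*(Z + Z**2)) (J(Z) = -5 + ((Z + 677)/(Z + Z**2))/8 = -5 + ((677 + Z)/(Z + Z**2))/8 = -5 + (677 + Z)/(8*(Z + Z**2)))
((-119679 + 26639) - 1*3762) + J(529) = ((-119679 + 26639) - 1*3762) + (1/8)*(677 - 40*529**2 - 39*529)/(529*(1 + 529)) = (-93040 - 3762) + (1/8)*(1/529)*(677 - 40*279841 - 20631)/530 = -96802 + (1/8)*(1/529)*(1/530)*(677 - 11193640 - 20631) = -96802 + (1/8)*(1/529)*(1/530)*(-11213594) = -96802 - 5606797/1121480 = -108567113757/1121480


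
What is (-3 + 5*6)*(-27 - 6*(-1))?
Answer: -567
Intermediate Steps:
(-3 + 5*6)*(-27 - 6*(-1)) = (-3 + 30)*(-27 + 6) = 27*(-21) = -567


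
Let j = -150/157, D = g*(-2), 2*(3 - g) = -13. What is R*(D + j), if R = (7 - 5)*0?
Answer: 0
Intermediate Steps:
g = 19/2 (g = 3 - ½*(-13) = 3 + 13/2 = 19/2 ≈ 9.5000)
D = -19 (D = (19/2)*(-2) = -19)
j = -150/157 (j = -150*1/157 = -150/157 ≈ -0.95541)
R = 0 (R = 2*0 = 0)
R*(D + j) = 0*(-19 - 150/157) = 0*(-3133/157) = 0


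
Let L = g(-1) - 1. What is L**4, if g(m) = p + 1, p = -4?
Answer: 256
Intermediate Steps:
g(m) = -3 (g(m) = -4 + 1 = -3)
L = -4 (L = -3 - 1 = -4)
L**4 = (-4)**4 = 256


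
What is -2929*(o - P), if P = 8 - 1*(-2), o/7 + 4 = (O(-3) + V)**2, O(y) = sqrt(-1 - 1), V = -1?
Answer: 131805 + 41006*I*sqrt(2) ≈ 1.3181e+5 + 57991.0*I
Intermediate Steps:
O(y) = I*sqrt(2) (O(y) = sqrt(-2) = I*sqrt(2))
o = -28 + 7*(-1 + I*sqrt(2))**2 (o = -28 + 7*(I*sqrt(2) - 1)**2 = -28 + 7*(-1 + I*sqrt(2))**2 ≈ -35.0 - 19.799*I)
P = 10 (P = 8 + 2 = 10)
-2929*(o - P) = -2929*((-35 - 14*I*sqrt(2)) - 1*10) = -2929*((-35 - 14*I*sqrt(2)) - 10) = -2929*(-45 - 14*I*sqrt(2)) = 131805 + 41006*I*sqrt(2)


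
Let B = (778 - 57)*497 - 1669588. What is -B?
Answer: 1311251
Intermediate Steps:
B = -1311251 (B = 721*497 - 1669588 = 358337 - 1669588 = -1311251)
-B = -1*(-1311251) = 1311251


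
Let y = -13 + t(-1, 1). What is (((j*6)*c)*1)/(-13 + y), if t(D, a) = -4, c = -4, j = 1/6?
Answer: 2/15 ≈ 0.13333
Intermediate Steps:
j = 1/6 ≈ 0.16667
y = -17 (y = -13 - 4 = -17)
(((j*6)*c)*1)/(-13 + y) = ((((1/6)*6)*(-4))*1)/(-13 - 17) = ((1*(-4))*1)/(-30) = -4*1*(-1/30) = -4*(-1/30) = 2/15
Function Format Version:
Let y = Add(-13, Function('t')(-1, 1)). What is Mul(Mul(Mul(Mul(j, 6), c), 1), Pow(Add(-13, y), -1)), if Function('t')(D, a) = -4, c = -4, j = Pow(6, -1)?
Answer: Rational(2, 15) ≈ 0.13333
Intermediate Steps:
j = Rational(1, 6) ≈ 0.16667
y = -17 (y = Add(-13, -4) = -17)
Mul(Mul(Mul(Mul(j, 6), c), 1), Pow(Add(-13, y), -1)) = Mul(Mul(Mul(Mul(Rational(1, 6), 6), -4), 1), Pow(Add(-13, -17), -1)) = Mul(Mul(Mul(1, -4), 1), Pow(-30, -1)) = Mul(Mul(-4, 1), Rational(-1, 30)) = Mul(-4, Rational(-1, 30)) = Rational(2, 15)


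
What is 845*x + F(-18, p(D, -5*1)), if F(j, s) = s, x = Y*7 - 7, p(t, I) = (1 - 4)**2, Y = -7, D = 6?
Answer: -47311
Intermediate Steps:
p(t, I) = 9 (p(t, I) = (-3)**2 = 9)
x = -56 (x = -7*7 - 7 = -49 - 7 = -56)
845*x + F(-18, p(D, -5*1)) = 845*(-56) + 9 = -47320 + 9 = -47311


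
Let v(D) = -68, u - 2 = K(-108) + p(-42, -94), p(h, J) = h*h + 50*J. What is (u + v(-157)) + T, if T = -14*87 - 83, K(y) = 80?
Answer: -4223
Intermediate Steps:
p(h, J) = h² + 50*J
u = -2854 (u = 2 + (80 + ((-42)² + 50*(-94))) = 2 + (80 + (1764 - 4700)) = 2 + (80 - 2936) = 2 - 2856 = -2854)
T = -1301 (T = -1218 - 83 = -1301)
(u + v(-157)) + T = (-2854 - 68) - 1301 = -2922 - 1301 = -4223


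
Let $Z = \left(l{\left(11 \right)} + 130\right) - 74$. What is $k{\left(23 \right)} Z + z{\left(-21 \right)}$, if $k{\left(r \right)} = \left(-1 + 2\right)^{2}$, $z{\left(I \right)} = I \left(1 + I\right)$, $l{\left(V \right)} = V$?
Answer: $487$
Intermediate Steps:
$k{\left(r \right)} = 1$ ($k{\left(r \right)} = 1^{2} = 1$)
$Z = 67$ ($Z = \left(11 + 130\right) - 74 = 141 - 74 = 67$)
$k{\left(23 \right)} Z + z{\left(-21 \right)} = 1 \cdot 67 - 21 \left(1 - 21\right) = 67 - -420 = 67 + 420 = 487$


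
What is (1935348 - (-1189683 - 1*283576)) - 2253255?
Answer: 1155352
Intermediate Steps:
(1935348 - (-1189683 - 1*283576)) - 2253255 = (1935348 - (-1189683 - 283576)) - 2253255 = (1935348 - 1*(-1473259)) - 2253255 = (1935348 + 1473259) - 2253255 = 3408607 - 2253255 = 1155352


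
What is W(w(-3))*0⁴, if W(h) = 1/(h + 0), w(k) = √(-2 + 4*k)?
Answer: 0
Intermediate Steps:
W(h) = 1/h
W(w(-3))*0⁴ = 0⁴/√(-2 + 4*(-3)) = 0/√(-2 - 12) = 0/√(-14) = 0/(I*√14) = -I*√14/14*0 = 0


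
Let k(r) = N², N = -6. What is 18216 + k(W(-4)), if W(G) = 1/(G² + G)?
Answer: 18252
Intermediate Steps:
W(G) = 1/(G + G²)
k(r) = 36 (k(r) = (-6)² = 36)
18216 + k(W(-4)) = 18216 + 36 = 18252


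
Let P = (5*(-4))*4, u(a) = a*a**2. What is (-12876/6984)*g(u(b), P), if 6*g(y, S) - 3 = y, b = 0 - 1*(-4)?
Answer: -71891/3492 ≈ -20.587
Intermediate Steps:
b = 4 (b = 0 + 4 = 4)
u(a) = a**3
P = -80 (P = -20*4 = -80)
g(y, S) = 1/2 + y/6
(-12876/6984)*g(u(b), P) = (-12876/6984)*(1/2 + (1/6)*4**3) = (-12876*1/6984)*(1/2 + (1/6)*64) = -1073*(1/2 + 32/3)/582 = -1073/582*67/6 = -71891/3492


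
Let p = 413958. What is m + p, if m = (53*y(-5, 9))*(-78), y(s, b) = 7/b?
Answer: 1232228/3 ≈ 4.1074e+5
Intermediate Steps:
m = -9646/3 (m = (53*(7/9))*(-78) = (371/9)*(-78) = -9646/3 ≈ -3215.3)
m + p = -9646/3 + 413958 = 1232228/3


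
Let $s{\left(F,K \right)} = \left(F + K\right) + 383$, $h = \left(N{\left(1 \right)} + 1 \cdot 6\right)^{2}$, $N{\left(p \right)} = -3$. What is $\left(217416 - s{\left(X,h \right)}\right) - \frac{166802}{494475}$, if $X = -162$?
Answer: $\frac{107392880548}{494475} \approx 2.1719 \cdot 10^{5}$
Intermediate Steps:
$h = 9$ ($h = \left(-3 + 1 \cdot 6\right)^{2} = \left(-3 + 6\right)^{2} = 3^{2} = 9$)
$s{\left(F,K \right)} = 383 + F + K$
$\left(217416 - s{\left(X,h \right)}\right) - \frac{166802}{494475} = \left(217416 - \left(383 - 162 + 9\right)\right) - \frac{166802}{494475} = \left(217416 - 230\right) - 166802 \cdot \frac{1}{494475} = \left(217416 - 230\right) - \frac{166802}{494475} = 217186 - \frac{166802}{494475} = \frac{107392880548}{494475}$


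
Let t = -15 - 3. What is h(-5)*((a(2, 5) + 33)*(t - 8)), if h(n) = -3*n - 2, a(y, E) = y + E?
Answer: -13520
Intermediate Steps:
a(y, E) = E + y
t = -18
h(n) = -2 - 3*n
h(-5)*((a(2, 5) + 33)*(t - 8)) = (-2 - 3*(-5))*(((5 + 2) + 33)*(-18 - 8)) = (-2 + 15)*((7 + 33)*(-26)) = 13*(40*(-26)) = 13*(-1040) = -13520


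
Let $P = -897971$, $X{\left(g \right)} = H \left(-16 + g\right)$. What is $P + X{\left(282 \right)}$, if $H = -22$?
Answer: $-903823$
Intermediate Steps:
$X{\left(g \right)} = 352 - 22 g$ ($X{\left(g \right)} = - 22 \left(-16 + g\right) = 352 - 22 g$)
$P + X{\left(282 \right)} = -897971 + \left(352 - 6204\right) = -897971 - 5852 = -903823$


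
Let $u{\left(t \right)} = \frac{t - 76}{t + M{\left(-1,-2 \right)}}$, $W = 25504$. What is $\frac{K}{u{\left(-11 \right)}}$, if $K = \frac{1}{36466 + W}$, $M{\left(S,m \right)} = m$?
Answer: $\frac{13}{5391390} \approx 2.4113 \cdot 10^{-6}$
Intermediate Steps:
$u{\left(t \right)} = \frac{-76 + t}{-2 + t}$ ($u{\left(t \right)} = \frac{t - 76}{t - 2} = \frac{-76 + t}{-2 + t}$)
$K = \frac{1}{61970}$ ($K = \frac{1}{36466 + 25504} = \frac{1}{61970} \approx 1.6137 \cdot 10^{-5}$)
$\frac{K}{u{\left(-11 \right)}} = \frac{1}{61970 \frac{-76 - 11}{-2 - 11}} = \frac{1}{61970 \frac{1}{-13} \left(-87\right)} = \frac{1}{61970 \left(\left(- \frac{1}{13}\right) \left(-87\right)\right)} = \frac{1}{61970 \cdot \frac{87}{13}} = \frac{1}{61970} \cdot \frac{13}{87} = \frac{13}{5391390}$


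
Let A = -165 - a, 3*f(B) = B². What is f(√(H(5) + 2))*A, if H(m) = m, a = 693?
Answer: -2002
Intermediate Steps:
f(B) = B²/3
A = -858 (A = -165 - 1*693 = -165 - 693 = -858)
f(√(H(5) + 2))*A = ((√(5 + 2))²/3)*(-858) = ((√7)²/3)*(-858) = ((⅓)*7)*(-858) = (7/3)*(-858) = -2002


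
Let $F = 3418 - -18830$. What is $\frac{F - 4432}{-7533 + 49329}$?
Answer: $\frac{4454}{10449} \approx 0.42626$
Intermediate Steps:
$F = 22248$ ($F = 3418 + 18830 = 22248$)
$\frac{F - 4432}{-7533 + 49329} = \frac{22248 - 4432}{-7533 + 49329} = \frac{17816}{41796} = 17816 \cdot \frac{1}{41796} = \frac{4454}{10449}$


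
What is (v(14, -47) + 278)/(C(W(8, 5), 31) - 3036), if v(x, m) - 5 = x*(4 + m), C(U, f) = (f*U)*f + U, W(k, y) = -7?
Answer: 319/9770 ≈ 0.032651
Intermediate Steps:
C(U, f) = U + U*f**2 (C(U, f) = (U*f)*f + U = U*f**2 + U = U + U*f**2)
v(x, m) = 5 + x*(4 + m)
(v(14, -47) + 278)/(C(W(8, 5), 31) - 3036) = ((5 + 4*14 - 47*14) + 278)/(-7*(1 + 31**2) - 3036) = ((5 + 56 - 658) + 278)/(-7*(1 + 961) - 3036) = (-597 + 278)/(-7*962 - 3036) = -319/(-6734 - 3036) = -319/(-9770) = -319*(-1/9770) = 319/9770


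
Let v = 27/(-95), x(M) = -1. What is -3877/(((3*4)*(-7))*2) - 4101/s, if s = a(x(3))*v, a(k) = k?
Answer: -7260809/504 ≈ -14406.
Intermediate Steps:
v = -27/95 (v = 27*(-1/95) = -27/95 ≈ -0.28421)
s = 27/95 (s = -1*(-27/95) = 27/95 ≈ 0.28421)
-3877/(((3*4)*(-7))*2) - 4101/s = -3877/(((3*4)*(-7))*2) - 4101/27/95 = -3877/((12*(-7))*2) - 4101*95/27 = -3877/((-84*2)) - 129865/9 = -3877/(-168) - 129865/9 = -3877*(-1/168) - 129865/9 = 3877/168 - 129865/9 = -7260809/504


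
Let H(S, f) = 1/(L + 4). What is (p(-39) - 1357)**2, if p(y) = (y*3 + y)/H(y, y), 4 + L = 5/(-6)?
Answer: 1505529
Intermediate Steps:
L = -29/6 (L = -4 + 5/(-6) = -4 + 5*(-1/6) = -4 - 5/6 = -29/6 ≈ -4.8333)
H(S, f) = -6/5 (H(S, f) = 1/(-29/6 + 4) = 1/(-5/6) = -6/5)
p(y) = -10*y/3 (p(y) = (y*3 + y)/(-6/5) = (3*y + y)*(-5/6) = (4*y)*(-5/6) = -10*y/3)
(p(-39) - 1357)**2 = (-10/3*(-39) - 1357)**2 = (130 - 1357)**2 = (-1227)**2 = 1505529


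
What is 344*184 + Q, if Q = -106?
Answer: 63190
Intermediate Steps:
344*184 + Q = 344*184 - 106 = 63296 - 106 = 63190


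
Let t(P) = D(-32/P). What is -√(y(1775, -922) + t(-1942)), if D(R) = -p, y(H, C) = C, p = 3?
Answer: -5*I*√37 ≈ -30.414*I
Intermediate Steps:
D(R) = -3 (D(R) = -1*3 = -3)
t(P) = -3
-√(y(1775, -922) + t(-1942)) = -√(-922 - 3) = -√(-925) = -5*I*√37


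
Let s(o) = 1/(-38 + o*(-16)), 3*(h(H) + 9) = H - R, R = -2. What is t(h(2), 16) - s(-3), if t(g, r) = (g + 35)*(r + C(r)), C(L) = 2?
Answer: 4919/10 ≈ 491.90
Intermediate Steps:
h(H) = -25/3 + H/3 (h(H) = -9 + (H - 1*(-2))/3 = -9 + (H + 2)/3 = -9 + (2 + H)/3 = -9 + (⅔ + H/3) = -25/3 + H/3)
t(g, r) = (2 + r)*(35 + g) (t(g, r) = (g + 35)*(r + 2) = (35 + g)*(2 + r) = (2 + r)*(35 + g))
s(o) = 1/(-38 - 16*o)
t(h(2), 16) - s(-3) = (70 + 2*(-25/3 + (⅓)*2) + 35*16 + (-25/3 + (⅓)*2)*16) - (-1)/(38 + 16*(-3)) = (70 + 2*(-25/3 + ⅔) + 560 + (-25/3 + ⅔)*16) - (-1)/(38 - 48) = (70 + 2*(-23/3) + 560 - 23/3*16) - (-1)/(-10) = (70 - 46/3 + 560 - 368/3) - (-1)*(-1)/10 = 492 - 1*⅒ = 492 - ⅒ = 4919/10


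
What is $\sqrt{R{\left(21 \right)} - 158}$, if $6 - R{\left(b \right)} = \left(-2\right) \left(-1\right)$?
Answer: $i \sqrt{154} \approx 12.41 i$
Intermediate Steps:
$R{\left(b \right)} = 4$ ($R{\left(b \right)} = 6 - \left(-2\right) \left(-1\right) = 6 - 2 = 4$)
$\sqrt{R{\left(21 \right)} - 158} = \sqrt{4 - 158} = \sqrt{-154} = i \sqrt{154}$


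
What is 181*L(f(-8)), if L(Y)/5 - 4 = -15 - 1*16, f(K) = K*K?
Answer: -24435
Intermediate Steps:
f(K) = K²
L(Y) = -135 (L(Y) = 20 + 5*(-15 - 1*16) = 20 + 5*(-15 - 16) = 20 + 5*(-31) = 20 - 155 = -135)
181*L(f(-8)) = 181*(-135) = -24435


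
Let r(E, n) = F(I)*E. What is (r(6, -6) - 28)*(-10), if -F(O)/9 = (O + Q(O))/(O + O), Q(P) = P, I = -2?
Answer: 820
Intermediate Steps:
F(O) = -9 (F(O) = -9*(O + O)/(O + O) = -9*2*O/(2*O) = -9*2*O*1/(2*O) = -9*1 = -9)
r(E, n) = -9*E
(r(6, -6) - 28)*(-10) = (-9*6 - 28)*(-10) = (-54 - 28)*(-10) = -82*(-10) = 820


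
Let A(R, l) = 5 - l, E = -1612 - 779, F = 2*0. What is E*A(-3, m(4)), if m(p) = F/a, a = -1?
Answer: -11955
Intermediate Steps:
F = 0
m(p) = 0 (m(p) = 0/(-1) = 0*(-1) = 0)
E = -2391
E*A(-3, m(4)) = -2391*(5 - 1*0) = -2391*(5 + 0) = -2391*5 = -11955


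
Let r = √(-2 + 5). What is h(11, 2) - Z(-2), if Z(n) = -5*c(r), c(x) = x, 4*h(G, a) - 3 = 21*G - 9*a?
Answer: 54 + 5*√3 ≈ 62.660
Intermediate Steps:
h(G, a) = ¾ - 9*a/4 + 21*G/4 (h(G, a) = ¾ + (21*G - 9*a)/4 = ¾ + (-9*a + 21*G)/4 = ¾ + (-9*a/4 + 21*G/4) = ¾ - 9*a/4 + 21*G/4)
r = √3 ≈ 1.7320
Z(n) = -5*√3
h(11, 2) - Z(-2) = (¾ - 9/4*2 + (21/4)*11) - (-5)*√3 = (¾ - 9/2 + 231/4) + 5*√3 = 54 + 5*√3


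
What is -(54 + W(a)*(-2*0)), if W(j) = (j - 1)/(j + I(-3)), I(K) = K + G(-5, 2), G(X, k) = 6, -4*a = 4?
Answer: -54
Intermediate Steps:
a = -1 (a = -1/4*4 = -1)
I(K) = 6 + K (I(K) = K + 6 = 6 + K)
W(j) = (-1 + j)/(3 + j) (W(j) = (j - 1)/(j + (6 - 3)) = (-1 + j)/(j + 3) = (-1 + j)/(3 + j))
-(54 + W(a)*(-2*0)) = -(54 + ((-1 - 1)/(3 - 1))*(-2*0)) = -(54 + (-2/2)*0) = -(54 + ((1/2)*(-2))*0) = -(54 - 1*0) = -(54 + 0) = -1*54 = -54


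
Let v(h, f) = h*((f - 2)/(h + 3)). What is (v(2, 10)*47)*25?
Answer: 3760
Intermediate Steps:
v(h, f) = h*(-2 + f)/(3 + h) (v(h, f) = h*((-2 + f)/(3 + h)) = h*(-2 + f)/(3 + h))
(v(2, 10)*47)*25 = ((2*(-2 + 10)/(3 + 2))*47)*25 = ((2*8/5)*47)*25 = ((2*(1/5)*8)*47)*25 = ((16/5)*47)*25 = (752/5)*25 = 3760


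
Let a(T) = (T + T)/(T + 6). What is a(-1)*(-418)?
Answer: 836/5 ≈ 167.20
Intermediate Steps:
a(T) = 2*T/(6 + T) (a(T) = (2*T)/(6 + T) = 2*T/(6 + T))
a(-1)*(-418) = (2*(-1)/(6 - 1))*(-418) = (2*(-1)/5)*(-418) = (2*(-1)*(⅕))*(-418) = -⅖*(-418) = 836/5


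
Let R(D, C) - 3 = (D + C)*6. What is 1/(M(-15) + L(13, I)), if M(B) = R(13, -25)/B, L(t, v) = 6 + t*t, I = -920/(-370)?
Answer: 5/898 ≈ 0.0055679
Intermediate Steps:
R(D, C) = 3 + 6*C + 6*D (R(D, C) = 3 + (D + C)*6 = 3 + (C + D)*6 = 3 + (6*C + 6*D) = 3 + 6*C + 6*D)
I = 92/37 (I = -920*(-1/370) = 92/37 ≈ 2.4865)
L(t, v) = 6 + t**2
M(B) = -69/B (M(B) = (3 + 6*(-25) + 6*13)/B = (3 - 150 + 78)/B = -69/B)
1/(M(-15) + L(13, I)) = 1/(-69/(-15) + (6 + 13**2)) = 1/(-69*(-1/15) + (6 + 169)) = 1/(23/5 + 175) = 1/(898/5) = 5/898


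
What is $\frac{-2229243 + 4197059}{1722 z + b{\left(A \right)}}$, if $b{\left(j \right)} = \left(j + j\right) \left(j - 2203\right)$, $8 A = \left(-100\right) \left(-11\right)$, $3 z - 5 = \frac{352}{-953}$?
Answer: $- \frac{3750657296}{1077565701} \approx -3.4807$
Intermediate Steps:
$z = \frac{1471}{953}$ ($z = \frac{5}{3} + \frac{352 \frac{1}{-953}}{3} = \frac{5}{3} + \frac{352 \left(- \frac{1}{953}\right)}{3} = \frac{5}{3} + \frac{1}{3} \left(- \frac{352}{953}\right) = \frac{5}{3} - \frac{352}{2859} = \frac{1471}{953} \approx 1.5435$)
$A = \frac{275}{2}$ ($A = \frac{\left(-100\right) \left(-11\right)}{8} = \frac{1}{8} \cdot 1100 = \frac{275}{2} \approx 137.5$)
$b{\left(j \right)} = 2 j \left(-2203 + j\right)$
$\frac{-2229243 + 4197059}{1722 z + b{\left(A \right)}} = \frac{-2229243 + 4197059}{1722 \cdot \frac{1471}{953} + 2 \cdot \frac{275}{2} \left(-2203 + \frac{275}{2}\right)} = \frac{1967816}{\frac{2533062}{953} + 2 \cdot \frac{275}{2} \left(- \frac{4131}{2}\right)} = \frac{1967816}{\frac{2533062}{953} - \frac{1136025}{2}} = \frac{1967816}{- \frac{1077565701}{1906}} = 1967816 \left(- \frac{1906}{1077565701}\right) = - \frac{3750657296}{1077565701}$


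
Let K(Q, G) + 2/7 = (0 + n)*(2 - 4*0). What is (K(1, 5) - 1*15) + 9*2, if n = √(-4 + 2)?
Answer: 19/7 + 2*I*√2 ≈ 2.7143 + 2.8284*I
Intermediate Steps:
n = I*√2 (n = √(-2) = I*√2 ≈ 1.4142*I)
K(Q, G) = -2/7 + 2*I*√2 (K(Q, G) = -2/7 + (0 + I*√2)*(2 - 4*0) = -2/7 + (I*√2)*(2 + 0) = -2/7 + (I*√2)*2 = -2/7 + 2*I*√2)
(K(1, 5) - 1*15) + 9*2 = ((-2/7 + 2*I*√2) - 1*15) + 9*2 = ((-2/7 + 2*I*√2) - 15) + 18 = (-107/7 + 2*I*√2) + 18 = 19/7 + 2*I*√2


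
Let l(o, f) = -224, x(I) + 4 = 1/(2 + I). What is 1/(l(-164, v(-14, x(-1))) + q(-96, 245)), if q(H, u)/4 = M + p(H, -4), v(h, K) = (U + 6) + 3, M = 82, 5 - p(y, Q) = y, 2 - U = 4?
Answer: 1/508 ≈ 0.0019685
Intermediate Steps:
U = -2 (U = 2 - 1*4 = 2 - 4 = -2)
p(y, Q) = 5 - y
x(I) = -4 + 1/(2 + I)
v(h, K) = 7 (v(h, K) = (-2 + 6) + 3 = 4 + 3 = 7)
q(H, u) = 348 - 4*H (q(H, u) = 4*(82 + (5 - H)) = 4*(87 - H) = 348 - 4*H)
1/(l(-164, v(-14, x(-1))) + q(-96, 245)) = 1/(-224 + (348 - 4*(-96))) = 1/(-224 + (348 + 384)) = 1/(-224 + 732) = 1/508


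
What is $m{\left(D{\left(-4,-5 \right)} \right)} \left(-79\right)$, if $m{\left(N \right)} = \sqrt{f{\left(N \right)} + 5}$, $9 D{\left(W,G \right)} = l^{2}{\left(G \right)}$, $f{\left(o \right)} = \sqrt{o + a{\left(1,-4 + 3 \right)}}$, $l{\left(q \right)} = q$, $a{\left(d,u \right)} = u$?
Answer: $- \frac{79 \sqrt{57}}{3} \approx -198.81$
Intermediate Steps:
$f{\left(o \right)} = \sqrt{-1 + o}$ ($f{\left(o \right)} = \sqrt{o + \left(-4 + 3\right)} = \sqrt{o - 1} = \sqrt{-1 + o}$)
$D{\left(W,G \right)} = \frac{G^{2}}{9}$
$m{\left(N \right)} = \sqrt{5 + \sqrt{-1 + N}}$ ($m{\left(N \right)} = \sqrt{\sqrt{-1 + N} + 5} = \sqrt{5 + \sqrt{-1 + N}}$)
$m{\left(D{\left(-4,-5 \right)} \right)} \left(-79\right) = \sqrt{5 + \sqrt{-1 + \frac{\left(-5\right)^{2}}{9}}} \left(-79\right) = \sqrt{5 + \sqrt{-1 + \frac{1}{9} \cdot 25}} \left(-79\right) = \sqrt{5 + \sqrt{-1 + \frac{25}{9}}} \left(-79\right) = \sqrt{5 + \sqrt{\frac{16}{9}}} \left(-79\right) = \sqrt{5 + \frac{4}{3}} \left(-79\right) = \sqrt{\frac{19}{3}} \left(-79\right) = \frac{\sqrt{57}}{3} \left(-79\right) = - \frac{79 \sqrt{57}}{3}$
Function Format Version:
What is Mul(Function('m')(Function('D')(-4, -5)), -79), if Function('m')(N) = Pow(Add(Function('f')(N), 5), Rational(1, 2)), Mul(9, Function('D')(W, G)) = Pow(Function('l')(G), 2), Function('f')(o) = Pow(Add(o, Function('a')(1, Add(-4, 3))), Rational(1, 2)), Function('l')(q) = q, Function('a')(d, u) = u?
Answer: Mul(Rational(-79, 3), Pow(57, Rational(1, 2))) ≈ -198.81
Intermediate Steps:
Function('f')(o) = Pow(Add(-1, o), Rational(1, 2)) (Function('f')(o) = Pow(Add(o, Add(-4, 3)), Rational(1, 2)) = Pow(Add(o, -1), Rational(1, 2)) = Pow(Add(-1, o), Rational(1, 2)))
Function('D')(W, G) = Mul(Rational(1, 9), Pow(G, 2))
Function('m')(N) = Pow(Add(5, Pow(Add(-1, N), Rational(1, 2))), Rational(1, 2)) (Function('m')(N) = Pow(Add(Pow(Add(-1, N), Rational(1, 2)), 5), Rational(1, 2)) = Pow(Add(5, Pow(Add(-1, N), Rational(1, 2))), Rational(1, 2)))
Mul(Function('m')(Function('D')(-4, -5)), -79) = Mul(Pow(Add(5, Pow(Add(-1, Mul(Rational(1, 9), Pow(-5, 2))), Rational(1, 2))), Rational(1, 2)), -79) = Mul(Pow(Add(5, Pow(Add(-1, Mul(Rational(1, 9), 25)), Rational(1, 2))), Rational(1, 2)), -79) = Mul(Pow(Add(5, Pow(Add(-1, Rational(25, 9)), Rational(1, 2))), Rational(1, 2)), -79) = Mul(Pow(Add(5, Pow(Rational(16, 9), Rational(1, 2))), Rational(1, 2)), -79) = Mul(Pow(Add(5, Rational(4, 3)), Rational(1, 2)), -79) = Mul(Pow(Rational(19, 3), Rational(1, 2)), -79) = Mul(Mul(Rational(1, 3), Pow(57, Rational(1, 2))), -79) = Mul(Rational(-79, 3), Pow(57, Rational(1, 2)))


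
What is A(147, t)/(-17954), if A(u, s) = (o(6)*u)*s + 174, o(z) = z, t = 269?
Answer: -118716/8977 ≈ -13.224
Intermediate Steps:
A(u, s) = 174 + 6*s*u (A(u, s) = (6*u)*s + 174 = 6*s*u + 174 = 174 + 6*s*u)
A(147, t)/(-17954) = (174 + 6*269*147)/(-17954) = (174 + 237258)*(-1/17954) = 237432*(-1/17954) = -118716/8977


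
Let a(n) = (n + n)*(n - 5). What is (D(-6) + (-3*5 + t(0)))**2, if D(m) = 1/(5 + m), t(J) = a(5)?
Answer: 256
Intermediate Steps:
a(n) = 2*n*(-5 + n) (a(n) = (2*n)*(-5 + n) = 2*n*(-5 + n))
t(J) = 0 (t(J) = 2*5*(-5 + 5) = 2*5*0 = 0)
(D(-6) + (-3*5 + t(0)))**2 = (1/(5 - 6) + (-3*5 + 0))**2 = (1/(-1) + (-15 + 0))**2 = (-1 - 15)**2 = (-16)**2 = 256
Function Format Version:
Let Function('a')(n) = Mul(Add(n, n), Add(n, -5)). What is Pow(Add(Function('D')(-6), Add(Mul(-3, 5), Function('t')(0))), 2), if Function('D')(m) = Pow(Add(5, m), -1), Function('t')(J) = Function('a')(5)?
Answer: 256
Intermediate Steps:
Function('a')(n) = Mul(2, n, Add(-5, n)) (Function('a')(n) = Mul(Mul(2, n), Add(-5, n)) = Mul(2, n, Add(-5, n)))
Function('t')(J) = 0 (Function('t')(J) = Mul(2, 5, Add(-5, 5)) = Mul(2, 5, 0) = 0)
Pow(Add(Function('D')(-6), Add(Mul(-3, 5), Function('t')(0))), 2) = Pow(Add(Pow(Add(5, -6), -1), Add(Mul(-3, 5), 0)), 2) = Pow(Add(Pow(-1, -1), Add(-15, 0)), 2) = Pow(Add(-1, -15), 2) = Pow(-16, 2) = 256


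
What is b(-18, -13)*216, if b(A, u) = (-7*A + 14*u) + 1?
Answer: -11880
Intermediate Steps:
b(A, u) = 1 - 7*A + 14*u
b(-18, -13)*216 = (1 - 7*(-18) + 14*(-13))*216 = (1 + 126 - 182)*216 = -55*216 = -11880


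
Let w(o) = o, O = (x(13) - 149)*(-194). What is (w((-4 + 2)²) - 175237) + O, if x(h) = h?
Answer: -148849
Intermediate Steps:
O = 26384 (O = (13 - 149)*(-194) = -136*(-194) = 26384)
(w((-4 + 2)²) - 175237) + O = ((-4 + 2)² - 175237) + 26384 = ((-2)² - 175237) + 26384 = (4 - 175237) + 26384 = -175233 + 26384 = -148849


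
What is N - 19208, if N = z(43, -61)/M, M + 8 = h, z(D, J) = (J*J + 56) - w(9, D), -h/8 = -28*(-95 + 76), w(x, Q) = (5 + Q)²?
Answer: -81904385/4264 ≈ -19208.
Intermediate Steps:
h = -4256 (h = -(-224)*(-95 + 76) = -(-224)*(-19) = -8*532 = -4256)
z(D, J) = 56 + J² - (5 + D)² (z(D, J) = (J*J + 56) - (5 + D)² = (J² + 56) - (5 + D)² = (56 + J²) - (5 + D)² = 56 + J² - (5 + D)²)
M = -4264 (M = -8 - 4256 = -4264)
N = -1473/4264 (N = (56 + (-61)² - (5 + 43)²)/(-4264) = (56 + 3721 - 1*48²)*(-1/4264) = (56 + 3721 - 1*2304)*(-1/4264) = (56 + 3721 - 2304)*(-1/4264) = 1473*(-1/4264) = -1473/4264 ≈ -0.34545)
N - 19208 = -1473/4264 - 19208 = -81904385/4264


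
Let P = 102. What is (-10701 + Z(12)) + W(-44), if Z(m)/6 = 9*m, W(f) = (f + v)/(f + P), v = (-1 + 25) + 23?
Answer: -583071/58 ≈ -10053.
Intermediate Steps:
v = 47 (v = 24 + 23 = 47)
W(f) = (47 + f)/(102 + f) (W(f) = (f + 47)/(f + 102) = (47 + f)/(102 + f))
Z(m) = 54*m (Z(m) = 6*(9*m) = 54*m)
(-10701 + Z(12)) + W(-44) = (-10701 + 54*12) + (47 - 44)/(102 - 44) = (-10701 + 648) + 3/58 = -10053 + (1/58)*3 = -10053 + 3/58 = -583071/58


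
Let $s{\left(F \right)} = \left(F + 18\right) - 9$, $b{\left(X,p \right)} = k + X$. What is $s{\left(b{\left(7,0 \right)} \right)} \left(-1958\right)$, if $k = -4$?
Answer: $-23496$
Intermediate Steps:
$b{\left(X,p \right)} = -4 + X$
$s{\left(F \right)} = 9 + F$ ($s{\left(F \right)} = \left(18 + F\right) - 9 = 9 + F$)
$s{\left(b{\left(7,0 \right)} \right)} \left(-1958\right) = \left(9 + \left(-4 + 7\right)\right) \left(-1958\right) = \left(9 + 3\right) \left(-1958\right) = 12 \left(-1958\right) = -23496$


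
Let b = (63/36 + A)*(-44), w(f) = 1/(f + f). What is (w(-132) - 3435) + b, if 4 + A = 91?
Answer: -1937761/264 ≈ -7340.0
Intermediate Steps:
A = 87 (A = -4 + 91 = 87)
w(f) = 1/(2*f)
b = -3905 (b = (63/36 + 87)*(-44) = (63*(1/36) + 87)*(-44) = (7/4 + 87)*(-44) = (355/4)*(-44) = -3905)
(w(-132) - 3435) + b = ((1/2)/(-132) - 3435) - 3905 = ((1/2)*(-1/132) - 3435) - 3905 = (-1/264 - 3435) - 3905 = -906841/264 - 3905 = -1937761/264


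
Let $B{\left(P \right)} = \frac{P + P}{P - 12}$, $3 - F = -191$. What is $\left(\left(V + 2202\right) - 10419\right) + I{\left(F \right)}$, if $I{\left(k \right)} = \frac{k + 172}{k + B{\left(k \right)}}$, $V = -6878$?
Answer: $- \frac{134691127}{8924} \approx -15093.0$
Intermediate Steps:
$F = 194$ ($F = 3 - -191 = 3 + 191 = 194$)
$B{\left(P \right)} = \frac{2 P}{-12 + P}$
$I{\left(k \right)} = \frac{172 + k}{k + \frac{2 k}{-12 + k}}$ ($I{\left(k \right)} = \frac{k + 172}{k + \frac{2 k}{-12 + k}} = \frac{172 + k}{k + \frac{2 k}{-12 + k}}$)
$\left(\left(V + 2202\right) - 10419\right) + I{\left(F \right)} = \left(\left(-6878 + 2202\right) - 10419\right) + \frac{\left(-12 + 194\right) \left(172 + 194\right)}{194 \left(-10 + 194\right)} = \left(-4676 - 10419\right) + \frac{1}{194} \cdot \frac{1}{184} \cdot 182 \cdot 366 = -15095 + \frac{1}{194} \cdot \frac{1}{184} \cdot 182 \cdot 366 = -15095 + \frac{16653}{8924} = - \frac{134691127}{8924}$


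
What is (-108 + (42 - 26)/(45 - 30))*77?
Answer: -123508/15 ≈ -8233.9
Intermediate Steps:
(-108 + (42 - 26)/(45 - 30))*77 = (-108 + 16/15)*77 = -1604/15*77 = -123508/15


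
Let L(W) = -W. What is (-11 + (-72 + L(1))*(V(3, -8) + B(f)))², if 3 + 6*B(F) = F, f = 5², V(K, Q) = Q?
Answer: 839056/9 ≈ 93229.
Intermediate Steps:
f = 25
B(F) = -½ + F/6
(-11 + (-72 + L(1))*(V(3, -8) + B(f)))² = (-11 + (-72 - 1*1)*(-8 + (-½ + (⅙)*25)))² = (-11 + (-72 - 1)*(-8 + (-½ + 25/6)))² = (-11 - 73*(-8 + 11/3))² = (-11 - 73*(-13/3))² = (-11 + 949/3)² = (916/3)² = 839056/9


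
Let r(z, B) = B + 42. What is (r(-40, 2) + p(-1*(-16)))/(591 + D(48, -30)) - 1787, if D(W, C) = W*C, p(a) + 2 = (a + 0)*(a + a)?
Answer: -1517717/849 ≈ -1787.7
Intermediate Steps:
p(a) = -2 + 2*a**2 (p(a) = -2 + (a + 0)*(a + a) = -2 + a*(2*a) = -2 + 2*a**2)
r(z, B) = 42 + B
D(W, C) = C*W
(r(-40, 2) + p(-1*(-16)))/(591 + D(48, -30)) - 1787 = ((42 + 2) + (-2 + 2*(-1*(-16))**2))/(591 - 30*48) - 1787 = (44 + (-2 + 2*16**2))/(591 - 1440) - 1787 = (44 + (-2 + 2*256))/(-849) - 1787 = (44 + (-2 + 512))*(-1/849) - 1787 = (44 + 510)*(-1/849) - 1787 = 554*(-1/849) - 1787 = -554/849 - 1787 = -1517717/849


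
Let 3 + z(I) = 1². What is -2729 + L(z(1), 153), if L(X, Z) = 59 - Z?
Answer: -2823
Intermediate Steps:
z(I) = -2 (z(I) = -3 + 1² = -3 + 1 = -2)
-2729 + L(z(1), 153) = -2729 + (59 - 1*153) = -2729 + (59 - 153) = -2729 - 94 = -2823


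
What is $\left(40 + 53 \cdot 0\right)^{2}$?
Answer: $1600$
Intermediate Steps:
$\left(40 + 53 \cdot 0\right)^{2} = \left(40 + 0\right)^{2} = 40^{2} = 1600$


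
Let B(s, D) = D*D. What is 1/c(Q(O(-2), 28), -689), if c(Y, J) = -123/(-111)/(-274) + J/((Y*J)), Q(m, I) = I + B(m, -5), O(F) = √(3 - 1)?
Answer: 537314/7965 ≈ 67.459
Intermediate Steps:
B(s, D) = D²
O(F) = √2
Q(m, I) = 25 + I (Q(m, I) = I + (-5)² = I + 25 = 25 + I)
c(Y, J) = -41/10138 + 1/Y (c(Y, J) = -123*(-1/111)*(-1/274) + J/((J*Y)) = (41/37)*(-1/274) + J*(1/(J*Y)) = -41/10138 + 1/Y)
1/c(Q(O(-2), 28), -689) = 1/(-41/10138 + 1/(25 + 28)) = 1/(-41/10138 + 1/53) = 1/(7965/537314) = 537314/7965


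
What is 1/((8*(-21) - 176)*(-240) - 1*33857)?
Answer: 1/48703 ≈ 2.0533e-5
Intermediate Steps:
1/((8*(-21) - 176)*(-240) - 1*33857) = 1/((-168 - 176)*(-240) - 33857) = 1/(-344*(-240) - 33857) = 1/(82560 - 33857) = 1/48703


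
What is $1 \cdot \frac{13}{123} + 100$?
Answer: $\frac{12313}{123} \approx 100.11$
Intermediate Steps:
$1 \cdot \frac{13}{123} + 100 = \frac{13}{123} + 100 = \frac{12313}{123}$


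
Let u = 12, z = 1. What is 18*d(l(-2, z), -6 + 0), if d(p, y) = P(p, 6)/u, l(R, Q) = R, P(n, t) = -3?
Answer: -9/2 ≈ -4.5000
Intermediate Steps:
d(p, y) = -1/4 (d(p, y) = -3/12 = -3*1/12 = -1/4)
18*d(l(-2, z), -6 + 0) = 18*(-1/4) = -9/2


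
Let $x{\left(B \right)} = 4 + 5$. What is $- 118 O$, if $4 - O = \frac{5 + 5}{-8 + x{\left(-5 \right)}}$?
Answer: $708$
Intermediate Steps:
$x{\left(B \right)} = 9$
$O = -6$ ($O = 4 - \frac{5 + 5}{-8 + 9} = 4 - \frac{10}{1} = 4 - 10 \cdot 1 = 4 - 10 = -6$)
$- 118 O = \left(-118\right) \left(-6\right) = 708$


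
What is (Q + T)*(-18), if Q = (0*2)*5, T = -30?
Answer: 540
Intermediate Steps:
Q = 0 (Q = 0*5 = 0)
(Q + T)*(-18) = (0 - 30)*(-18) = -30*(-18) = 540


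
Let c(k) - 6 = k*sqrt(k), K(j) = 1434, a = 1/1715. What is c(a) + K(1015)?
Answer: 1440 + sqrt(35)/420175 ≈ 1440.0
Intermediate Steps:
a = 1/1715 ≈ 0.00058309
c(k) = 6 + k**(3/2) (c(k) = 6 + k*sqrt(k) = 6 + k**(3/2))
c(a) + K(1015) = (6 + (1/1715)**(3/2)) + 1434 = (6 + sqrt(35)/420175) + 1434 = 1440 + sqrt(35)/420175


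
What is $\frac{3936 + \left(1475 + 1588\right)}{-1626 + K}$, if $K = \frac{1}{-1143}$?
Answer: $- \frac{7999857}{1858519} \approx -4.3044$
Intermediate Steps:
$K = - \frac{1}{1143} \approx -0.00087489$
$\frac{3936 + \left(1475 + 1588\right)}{-1626 + K} = \frac{3936 + \left(1475 + 1588\right)}{-1626 - \frac{1}{1143}} = \frac{3936 + 3063}{- \frac{1858519}{1143}} = 6999 \left(- \frac{1143}{1858519}\right) = - \frac{7999857}{1858519}$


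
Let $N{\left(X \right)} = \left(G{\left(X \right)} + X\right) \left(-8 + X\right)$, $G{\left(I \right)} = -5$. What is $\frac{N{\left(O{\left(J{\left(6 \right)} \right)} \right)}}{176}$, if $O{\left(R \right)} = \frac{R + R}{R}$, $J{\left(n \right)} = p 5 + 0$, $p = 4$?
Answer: $\frac{9}{88} \approx 0.10227$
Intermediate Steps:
$J{\left(n \right)} = 20$ ($J{\left(n \right)} = 4 \cdot 5 + 0 = 20 + 0 = 20$)
$O{\left(R \right)} = 2$ ($O{\left(R \right)} = \frac{2 R}{R} = 2$)
$N{\left(X \right)} = \left(-8 + X\right) \left(-5 + X\right)$ ($N{\left(X \right)} = \left(-5 + X\right) \left(-8 + X\right) = \left(-8 + X\right) \left(-5 + X\right)$)
$\frac{N{\left(O{\left(J{\left(6 \right)} \right)} \right)}}{176} = \frac{40 + 2^{2} - 26}{176} = \left(40 + 4 - 26\right) \frac{1}{176} = 18 \cdot \frac{1}{176} = \frac{9}{88}$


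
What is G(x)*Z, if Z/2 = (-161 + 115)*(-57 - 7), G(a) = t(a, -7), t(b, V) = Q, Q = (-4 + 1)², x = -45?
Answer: 52992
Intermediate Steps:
Q = 9 (Q = (-3)² = 9)
t(b, V) = 9
G(a) = 9
Z = 5888 (Z = 2*((-161 + 115)*(-57 - 7)) = 2*(-46*(-64)) = 2*2944 = 5888)
G(x)*Z = 9*5888 = 52992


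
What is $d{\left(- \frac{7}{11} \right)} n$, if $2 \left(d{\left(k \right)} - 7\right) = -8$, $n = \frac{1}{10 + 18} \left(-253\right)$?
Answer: $- \frac{759}{28} \approx -27.107$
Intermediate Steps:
$n = - \frac{253}{28}$ ($n = \frac{1}{28} \left(-253\right) = - \frac{253}{28} \approx -9.0357$)
$d{\left(k \right)} = 3$ ($d{\left(k \right)} = 7 + \frac{1}{2} \left(-8\right) = 7 - 4 = 3$)
$d{\left(- \frac{7}{11} \right)} n = 3 \left(- \frac{253}{28}\right) = - \frac{759}{28}$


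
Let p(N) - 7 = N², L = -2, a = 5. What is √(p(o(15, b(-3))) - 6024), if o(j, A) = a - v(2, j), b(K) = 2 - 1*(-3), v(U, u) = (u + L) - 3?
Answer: 2*I*√1498 ≈ 77.408*I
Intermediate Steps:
v(U, u) = -5 + u (v(U, u) = (u - 2) - 3 = (-2 + u) - 3 = -5 + u)
b(K) = 5 (b(K) = 2 + 3 = 5)
o(j, A) = 10 - j (o(j, A) = 5 - (-5 + j) = 5 + (5 - j) = 10 - j)
p(N) = 7 + N²
√(p(o(15, b(-3))) - 6024) = √((7 + (10 - 1*15)²) - 6024) = √((7 + (10 - 15)²) - 6024) = √((7 + (-5)²) - 6024) = √((7 + 25) - 6024) = √(32 - 6024) = √(-5992) = 2*I*√1498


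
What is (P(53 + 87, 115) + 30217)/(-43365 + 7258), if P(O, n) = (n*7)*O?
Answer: -142917/36107 ≈ -3.9582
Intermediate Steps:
P(O, n) = 7*O*n (P(O, n) = (7*n)*O = 7*O*n)
(P(53 + 87, 115) + 30217)/(-43365 + 7258) = (7*(53 + 87)*115 + 30217)/(-43365 + 7258) = (7*140*115 + 30217)/(-36107) = (112700 + 30217)*(-1/36107) = 142917*(-1/36107) = -142917/36107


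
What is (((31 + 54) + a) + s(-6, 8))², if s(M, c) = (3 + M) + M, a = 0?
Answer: 5776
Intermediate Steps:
s(M, c) = 3 + 2*M
(((31 + 54) + a) + s(-6, 8))² = (((31 + 54) + 0) + (3 + 2*(-6)))² = ((85 + 0) + (3 - 12))² = (85 - 9)² = 76² = 5776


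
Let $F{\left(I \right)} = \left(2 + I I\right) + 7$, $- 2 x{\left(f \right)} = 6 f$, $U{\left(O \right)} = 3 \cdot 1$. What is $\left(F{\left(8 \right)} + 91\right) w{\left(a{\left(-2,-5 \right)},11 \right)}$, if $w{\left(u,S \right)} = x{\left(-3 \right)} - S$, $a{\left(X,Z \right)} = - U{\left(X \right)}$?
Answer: $-328$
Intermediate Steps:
$U{\left(O \right)} = 3$
$x{\left(f \right)} = - 3 f$ ($x{\left(f \right)} = - \frac{6 f}{2} = - 3 f$)
$F{\left(I \right)} = 9 + I^{2}$ ($F{\left(I \right)} = \left(2 + I^{2}\right) + 7 = 9 + I^{2}$)
$a{\left(X,Z \right)} = -3$ ($a{\left(X,Z \right)} = \left(-1\right) 3 = -3$)
$w{\left(u,S \right)} = 9 - S$ ($w{\left(u,S \right)} = \left(-3\right) \left(-3\right) - S = 9 - S$)
$\left(F{\left(8 \right)} + 91\right) w{\left(a{\left(-2,-5 \right)},11 \right)} = \left(\left(9 + 8^{2}\right) + 91\right) \left(9 - 11\right) = \left(\left(9 + 64\right) + 91\right) \left(9 - 11\right) = \left(73 + 91\right) \left(-2\right) = 164 \left(-2\right) = -328$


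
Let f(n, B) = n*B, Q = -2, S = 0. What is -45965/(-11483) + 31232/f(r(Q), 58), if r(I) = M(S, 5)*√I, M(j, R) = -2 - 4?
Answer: 45965/11483 + 3904*I*√2/87 ≈ 4.0029 + 63.461*I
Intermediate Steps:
M(j, R) = -6
r(I) = -6*√I
f(n, B) = B*n
-45965/(-11483) + 31232/f(r(Q), 58) = -45965/(-11483) + 31232/((58*(-6*I*√2))) = -45965*(-1/11483) + 31232/((58*(-6*I*√2))) = 45965/11483 + 31232/((58*(-6*I*√2))) = 45965/11483 + 31232/((-348*I*√2)) = 45965/11483 + 31232*(I*√2/696) = 45965/11483 + 3904*I*√2/87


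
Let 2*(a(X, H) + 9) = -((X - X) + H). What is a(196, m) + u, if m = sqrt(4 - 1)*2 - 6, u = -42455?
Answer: -42461 - sqrt(3) ≈ -42463.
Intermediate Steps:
m = -6 + 2*sqrt(3) (m = sqrt(3)*2 - 6 = 2*sqrt(3) - 6 = -6 + 2*sqrt(3) ≈ -2.5359)
a(X, H) = -9 - H/2 (a(X, H) = -9 + (-((X - X) + H))/2 = -9 + (-(0 + H))/2 = -9 + (-H)/2 = -9 - H/2)
a(196, m) + u = (-9 - (-6 + 2*sqrt(3))/2) - 42455 = (-9 + (3 - sqrt(3))) - 42455 = (-6 - sqrt(3)) - 42455 = -42461 - sqrt(3)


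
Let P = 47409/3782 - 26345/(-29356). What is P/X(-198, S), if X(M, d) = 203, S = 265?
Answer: 745687697/11268975788 ≈ 0.066172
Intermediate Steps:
P = 745687697/55512196 (P = 47409*(1/3782) - 26345*(-1/29356) = 47409/3782 + 26345/29356 = 745687697/55512196 ≈ 13.433)
P/X(-198, S) = (745687697/55512196)/203 = (745687697/55512196)*(1/203) = 745687697/11268975788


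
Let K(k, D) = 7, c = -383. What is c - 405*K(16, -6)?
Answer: -3218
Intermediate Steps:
c - 405*K(16, -6) = -383 - 405*7 = -383 - 2835 = -3218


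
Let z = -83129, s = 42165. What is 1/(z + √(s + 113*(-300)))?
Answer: -83129/6910422376 - √8265/6910422376 ≈ -1.2043e-5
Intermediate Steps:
1/(z + √(s + 113*(-300))) = 1/(-83129 + √(42165 + 113*(-300))) = 1/(-83129 + √(42165 - 33900)) = 1/(-83129 + √8265)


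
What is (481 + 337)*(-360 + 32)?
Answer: -268304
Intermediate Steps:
(481 + 337)*(-360 + 32) = 818*(-328) = -268304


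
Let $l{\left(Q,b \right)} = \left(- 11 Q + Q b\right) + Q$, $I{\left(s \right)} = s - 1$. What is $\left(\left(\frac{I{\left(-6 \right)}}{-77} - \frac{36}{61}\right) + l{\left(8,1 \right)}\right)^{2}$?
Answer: $\frac{2366530609}{450241} \approx 5256.1$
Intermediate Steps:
$I{\left(s \right)} = -1 + s$ ($I{\left(s \right)} = s - 1 = -1 + s$)
$l{\left(Q,b \right)} = - 10 Q + Q b$
$\left(\left(\frac{I{\left(-6 \right)}}{-77} - \frac{36}{61}\right) + l{\left(8,1 \right)}\right)^{2} = \left(\left(\frac{-1 - 6}{-77} - \frac{36}{61}\right) + 8 \left(-10 + 1\right)\right)^{2} = \left(\left(\left(-7\right) \left(- \frac{1}{77}\right) - \frac{36}{61}\right) + 8 \left(-9\right)\right)^{2} = \left(\left(\frac{1}{11} - \frac{36}{61}\right) - 72\right)^{2} = \left(- \frac{335}{671} - 72\right)^{2} = \left(- \frac{48647}{671}\right)^{2} = \frac{2366530609}{450241}$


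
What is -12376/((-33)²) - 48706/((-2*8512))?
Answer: -11260585/1324224 ≈ -8.5035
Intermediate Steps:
-12376/((-33)²) - 48706/((-2*8512)) = -12376/1089 - 48706/(-17024) = -12376*1/1089 - 48706*(-1/17024) = -12376/1089 + 3479/1216 = -11260585/1324224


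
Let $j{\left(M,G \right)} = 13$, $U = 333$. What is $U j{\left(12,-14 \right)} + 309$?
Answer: $4638$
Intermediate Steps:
$U j{\left(12,-14 \right)} + 309 = 333 \cdot 13 + 309 = 4329 + 309 = 4638$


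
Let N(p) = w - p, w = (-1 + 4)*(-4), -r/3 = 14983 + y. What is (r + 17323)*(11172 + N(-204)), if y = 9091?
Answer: -623872236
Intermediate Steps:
r = -72222 (r = -3*(14983 + 9091) = -3*24074 = -72222)
w = -12 (w = 3*(-4) = -12)
N(p) = -12 - p
(r + 17323)*(11172 + N(-204)) = (-72222 + 17323)*(11172 + (-12 - 1*(-204))) = -54899*(11172 + (-12 + 204)) = -54899*(11172 + 192) = -54899*11364 = -623872236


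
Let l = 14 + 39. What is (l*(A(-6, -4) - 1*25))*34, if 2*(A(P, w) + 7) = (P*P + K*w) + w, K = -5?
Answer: -10812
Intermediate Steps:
A(P, w) = -7 + P²/2 - 2*w (A(P, w) = -7 + ((P*P - 5*w) + w)/2 = -7 + ((P² - 5*w) + w)/2 = -7 + (P² - 4*w)/2 = -7 + (P²/2 - 2*w) = -7 + P²/2 - 2*w)
l = 53
(l*(A(-6, -4) - 1*25))*34 = (53*((-7 + (½)*(-6)² - 2*(-4)) - 1*25))*34 = (53*((-7 + (½)*36 + 8) - 25))*34 = (53*((-7 + 18 + 8) - 25))*34 = (53*(19 - 25))*34 = (53*(-6))*34 = -318*34 = -10812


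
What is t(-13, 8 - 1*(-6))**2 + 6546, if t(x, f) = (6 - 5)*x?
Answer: 6715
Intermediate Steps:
t(x, f) = x (t(x, f) = 1*x = x)
t(-13, 8 - 1*(-6))**2 + 6546 = (-13)**2 + 6546 = 169 + 6546 = 6715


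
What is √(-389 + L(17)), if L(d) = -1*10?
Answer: I*√399 ≈ 19.975*I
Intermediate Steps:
L(d) = -10
√(-389 + L(17)) = √(-389 - 10) = √(-399) = I*√399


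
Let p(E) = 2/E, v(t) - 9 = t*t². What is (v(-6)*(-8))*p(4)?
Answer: 828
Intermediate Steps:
v(t) = 9 + t³ (v(t) = 9 + t*t² = 9 + t³)
(v(-6)*(-8))*p(4) = ((9 + (-6)³)*(-8))*(2/4) = ((9 - 216)*(-8))*(2*(¼)) = -207*(-8)*(½) = 1656*(½) = 828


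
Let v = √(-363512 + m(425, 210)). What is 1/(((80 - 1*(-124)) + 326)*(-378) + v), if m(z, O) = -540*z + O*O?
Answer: -7155/1433452304 - 13*I*√203/10034166128 ≈ -4.9914e-6 - 1.8459e-8*I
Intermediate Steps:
m(z, O) = O² - 540*z (m(z, O) = -540*z + O² = O² - 540*z)
v = 52*I*√203 (v = √(-363512 + (210² - 540*425)) = √(-363512 + (44100 - 229500)) = √(-363512 - 185400) = √(-548912) = 52*I*√203 ≈ 740.89*I)
1/(((80 - 1*(-124)) + 326)*(-378) + v) = 1/(((80 - 1*(-124)) + 326)*(-378) + 52*I*√203) = 1/(((80 + 124) + 326)*(-378) + 52*I*√203) = 1/((204 + 326)*(-378) + 52*I*√203) = 1/(530*(-378) + 52*I*√203) = 1/(-200340 + 52*I*√203)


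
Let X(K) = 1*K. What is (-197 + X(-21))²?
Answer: 47524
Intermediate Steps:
X(K) = K
(-197 + X(-21))² = (-197 - 21)² = (-218)² = 47524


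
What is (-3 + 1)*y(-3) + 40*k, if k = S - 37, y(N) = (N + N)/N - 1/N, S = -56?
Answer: -11174/3 ≈ -3724.7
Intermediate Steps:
y(N) = 2 - 1/N (y(N) = (2*N)/N - 1/N = 2 - 1/N)
k = -93 (k = -56 - 37 = -93)
(-3 + 1)*y(-3) + 40*k = (-3 + 1)*(2 - 1/(-3)) + 40*(-93) = -2*(2 - 1*(-⅓)) - 3720 = -2*(2 + ⅓) - 3720 = -2*7/3 - 3720 = -14/3 - 3720 = -11174/3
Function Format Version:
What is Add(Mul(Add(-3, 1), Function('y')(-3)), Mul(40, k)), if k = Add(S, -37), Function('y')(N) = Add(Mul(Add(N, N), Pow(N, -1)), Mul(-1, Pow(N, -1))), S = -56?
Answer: Rational(-11174, 3) ≈ -3724.7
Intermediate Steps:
Function('y')(N) = Add(2, Mul(-1, Pow(N, -1))) (Function('y')(N) = Add(Mul(Mul(2, N), Pow(N, -1)), Mul(-1, Pow(N, -1))) = Add(2, Mul(-1, Pow(N, -1))))
k = -93 (k = Add(-56, -37) = -93)
Add(Mul(Add(-3, 1), Function('y')(-3)), Mul(40, k)) = Add(Mul(Add(-3, 1), Add(2, Mul(-1, Pow(-3, -1)))), Mul(40, -93)) = Add(Mul(-2, Add(2, Mul(-1, Rational(-1, 3)))), -3720) = Add(Mul(-2, Add(2, Rational(1, 3))), -3720) = Add(Mul(-2, Rational(7, 3)), -3720) = Add(Rational(-14, 3), -3720) = Rational(-11174, 3)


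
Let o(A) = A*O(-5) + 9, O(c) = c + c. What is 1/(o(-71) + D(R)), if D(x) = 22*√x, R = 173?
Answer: 719/433229 - 22*√173/433229 ≈ 0.00099170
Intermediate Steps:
O(c) = 2*c
o(A) = 9 - 10*A (o(A) = A*(2*(-5)) + 9 = A*(-10) + 9 = -10*A + 9 = 9 - 10*A)
1/(o(-71) + D(R)) = 1/((9 - 10*(-71)) + 22*√173) = 1/((9 + 710) + 22*√173) = 1/(719 + 22*√173)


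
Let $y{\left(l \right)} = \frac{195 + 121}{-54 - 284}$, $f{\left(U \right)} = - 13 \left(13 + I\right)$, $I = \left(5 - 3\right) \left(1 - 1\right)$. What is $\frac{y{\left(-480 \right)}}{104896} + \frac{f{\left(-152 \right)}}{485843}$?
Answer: $- \frac{1536348925}{4306372429216} \approx -0.00035676$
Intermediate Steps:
$I = 0$ ($I = 2 \cdot 0 = 0$)
$f{\left(U \right)} = -169$ ($f{\left(U \right)} = - 13 \left(13 + 0\right) = \left(-13\right) 13 = -169$)
$y{\left(l \right)} = - \frac{158}{169}$ ($y{\left(l \right)} = \frac{316}{-338} = 316 \left(- \frac{1}{338}\right) = - \frac{158}{169}$)
$\frac{y{\left(-480 \right)}}{104896} + \frac{f{\left(-152 \right)}}{485843} = - \frac{158}{169 \cdot 104896} - \frac{169}{485843} = \left(- \frac{158}{169}\right) \frac{1}{104896} - \frac{169}{485843} = - \frac{79}{8863712} - \frac{169}{485843} = - \frac{1536348925}{4306372429216}$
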